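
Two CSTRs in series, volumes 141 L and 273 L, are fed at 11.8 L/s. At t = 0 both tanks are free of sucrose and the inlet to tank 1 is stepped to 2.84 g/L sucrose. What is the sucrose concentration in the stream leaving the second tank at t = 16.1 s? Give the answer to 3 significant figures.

Species balance on tank i: dCᵢ/dt = (Cᵢ₋₁ − Cᵢ)/τᵢ with τᵢ = Vᵢ/Q.
τ₁ = 141/11.8 = 11.949 s; τ₂ = 273/11.8 = 23.136 s.
Tank 1: C₁ = C_in(1 − e^(−t/τ₁)). Tank 2 (τ₁ ≠ τ₂): C₂ = C_in[1 − (τ₁ e^(−t/τ₁) − τ₂ e^(−t/τ₂))/(τ₁ − τ₂)].
At t = 16.1: e^(−t/τ₁) = 0.25992, e^(−t/τ₂) = 0.49863.
C₂ = 2.84·[1 − (11.949·0.25992 − 23.136·0.49863)/(-11.186)] = 2.84·0.24639 = 0.69975 g/L.

0.700 g/L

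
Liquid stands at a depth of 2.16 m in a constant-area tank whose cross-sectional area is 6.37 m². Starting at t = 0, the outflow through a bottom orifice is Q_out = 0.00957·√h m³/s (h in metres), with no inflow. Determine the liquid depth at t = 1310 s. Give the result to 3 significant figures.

0.236 m

Accumulation of liquid (constant cross-section A): A dh/dt = −0.00957 √h.
∫ h^(−1/2) dh = −(0.00957/A) ∫ dt, giving 2√h = 2√h₀ − (0.00957/A) t.
√h = √2.16 − 0.00957·1310/(2·6.37) = 1.4697 − 0.98404 = 0.48565.
h = 0.48565² = 0.23586 m.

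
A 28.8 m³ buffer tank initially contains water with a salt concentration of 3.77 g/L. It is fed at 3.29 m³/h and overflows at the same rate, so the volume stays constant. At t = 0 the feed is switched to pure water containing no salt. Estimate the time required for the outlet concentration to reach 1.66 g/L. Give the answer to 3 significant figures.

7.18 h

Mass balance on the solute (V constant): V dC/dt = Q(C_in − C), so τ = V/Q = 8.7538 h.
C(t) = C_in + (C₀ − C_in) e^(−t/τ). Set C = 1.66 and solve for t:
e^(−t/τ) = (C − C_in)/(C₀ − C_in) = (1.66 − 0)/(3.77 − 0) = 0.44032
t = −τ ln(…) = 8.7538 × 0.82026 = 7.1804 h.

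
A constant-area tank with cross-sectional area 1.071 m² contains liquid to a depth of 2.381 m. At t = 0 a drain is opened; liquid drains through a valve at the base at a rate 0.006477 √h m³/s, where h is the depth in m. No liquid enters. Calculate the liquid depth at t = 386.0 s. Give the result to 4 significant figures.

A dh/dt = −Q_out = −0.006477 √h.
∫ h^(−1/2) dh = −(0.006477/A) ∫ dt, giving 2√h = 2√h₀ − (0.006477/A) t.
√h = √2.381 − 0.006477·386.0/(2·1.071) = 1.54305 − 1.16719 = 0.375858.
h = 0.375858² = 0.141270 m.

0.1413 m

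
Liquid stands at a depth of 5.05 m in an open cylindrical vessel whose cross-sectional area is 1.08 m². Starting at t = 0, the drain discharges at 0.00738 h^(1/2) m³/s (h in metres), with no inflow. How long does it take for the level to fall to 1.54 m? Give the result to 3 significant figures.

295 s

A dh/dt = −Q_out = −0.00738 √h.
Separate and integrate: 2(√h − √h₀) = −(0.00738/A) t.
t = 2A(√h₀ − √h)/0.00738 = 2·1.08·(√5.05 − √1.54)/0.00738
  = 2.1600 × (2.2472 − 1.2410) / 0.00738 = 294.51 s.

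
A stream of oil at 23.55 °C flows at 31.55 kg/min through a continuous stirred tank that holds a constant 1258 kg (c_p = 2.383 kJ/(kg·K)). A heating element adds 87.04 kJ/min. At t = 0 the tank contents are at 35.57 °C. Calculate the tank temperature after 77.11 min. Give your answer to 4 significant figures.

26.28 °C

M c_p dT/dt = ṁ c_p (T_in − T) + Q̇.
τ = M/ṁ = 39.8732 min; T_ss = T_in + Q̇/(ṁ c_p) = 23.55 + 87.04/(31.55·2.383) = 24.7077 °C.
This is linear first-order; T(t) = T_ss + (T₀ − T_ss) e^(−t/τ).
T(77.11) = 24.7077 + (10.8623)·e^(−77.11/39.8732) = 24.7077 + (10.8623)·0.144586 = 26.2782 °C.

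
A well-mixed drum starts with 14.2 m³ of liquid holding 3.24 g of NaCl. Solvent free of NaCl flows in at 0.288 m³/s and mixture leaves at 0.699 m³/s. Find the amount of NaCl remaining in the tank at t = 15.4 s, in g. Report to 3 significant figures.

Total volume: dV/dt = Q_in − Q_out = -0.41100 m³/s, so V(t) = 14.2 − 0.41100 t and V(15.4) = 7.8706 m³.
No NaCl enters, so dm/dt = −Q_out · (m/V).
Separate: dm/m = −Q_out dt/V(t) ⇒ ln(m/m₀) = −(Q_out/(Q_in−Q_out)) ln(V/V₀).
m = m₀ (V₀/V)^(Q_out/(Q_in−Q_out)) = 3.24 × (14.2/7.8706)^(-1.7007) = 1.1876 g.

1.19 g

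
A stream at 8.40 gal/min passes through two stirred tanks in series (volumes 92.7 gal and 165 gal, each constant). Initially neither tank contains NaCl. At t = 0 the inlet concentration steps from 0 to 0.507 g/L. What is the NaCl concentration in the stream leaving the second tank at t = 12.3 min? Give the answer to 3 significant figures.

Each tank obeys Vᵢ dCᵢ/dt = Q(Cᵢ₋₁ − Cᵢ), so τᵢ = Vᵢ/Q.
τ₁ = 92.7/8.40 = 11.036 min; τ₂ = 165/8.40 = 19.643 min.
Tank 1: C₁ = C_in(1 − e^(−t/τ₁)). Tank 2 (τ₁ ≠ τ₂): C₂ = C_in[1 − (τ₁ e^(−t/τ₁) − τ₂ e^(−t/τ₂))/(τ₁ − τ₂)].
At t = 12.3: e^(−t/τ₁) = 0.32806, e^(−t/τ₂) = 0.53463.
C₂ = 0.507·[1 − (11.036·0.32806 − 19.643·0.53463)/(-8.6071)] = 0.507·0.20051 = 0.10166 g/L.

0.102 g/L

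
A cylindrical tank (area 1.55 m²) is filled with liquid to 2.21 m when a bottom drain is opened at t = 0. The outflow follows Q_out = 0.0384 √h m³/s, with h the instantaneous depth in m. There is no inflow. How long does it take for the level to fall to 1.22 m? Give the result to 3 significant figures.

A dh/dt = −Q_out = −0.0384 √h.
This is separable: 2 d(√h)/dt = −0.0384/A, so √h = √h₀ − (0.0384/(2A)) t.
t = 2A(√h₀ − √h)/0.0384 = 2·1.55·(√2.21 − √1.22)/0.0384
  = 3.1000 × (1.4866 − 1.1045) / 0.0384 = 30.844 s.

30.8 s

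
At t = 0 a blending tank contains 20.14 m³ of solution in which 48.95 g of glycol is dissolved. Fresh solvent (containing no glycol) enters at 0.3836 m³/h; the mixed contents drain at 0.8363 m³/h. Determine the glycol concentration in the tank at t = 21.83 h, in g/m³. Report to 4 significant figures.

Let m(t) be the amount of glycol. Volume: V(t) = V₀ + (Q_in − Q_out) t = 20.14 − 0.452700 t; V(21.83) = 10.2576 m³.
Solute balance: dm/dt = 0 − Q_out C = −Q_out m/V(t).
Separate: dm/m = −Q_out dt/V(t) ⇒ ln(m/m₀) = −(Q_out/(Q_in−Q_out)) ln(V/V₀).
m = m₀ (V₀/V)^(Q_out/(Q_in−Q_out)) = 48.95 × (20.14/10.2576)^(-1.84736) = 14.0750 g.
C = m/V = 14.0750/10.2576 = 1.37216 g/m³.

1.372 g/m³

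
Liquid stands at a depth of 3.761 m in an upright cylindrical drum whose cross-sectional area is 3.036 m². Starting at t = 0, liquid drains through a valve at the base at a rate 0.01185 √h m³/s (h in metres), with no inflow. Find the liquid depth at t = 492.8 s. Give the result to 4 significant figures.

A dh/dt = −Q_out = −0.01185 √h.
∫ h^(−1/2) dh = −(0.01185/A) ∫ dt, giving 2√h = 2√h₀ − (0.01185/A) t.
√h = √3.761 − 0.01185·492.8/(2·3.036) = 1.93933 − 0.961739 = 0.977591.
h = 0.977591² = 0.955683 m.

0.9557 m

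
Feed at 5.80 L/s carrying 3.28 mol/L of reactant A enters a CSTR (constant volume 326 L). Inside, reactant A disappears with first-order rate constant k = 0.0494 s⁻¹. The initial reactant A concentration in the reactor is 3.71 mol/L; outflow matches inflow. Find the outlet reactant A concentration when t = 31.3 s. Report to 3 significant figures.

1.22 mol/L

Accumulation = in − out − consumed: V dC/dt = Q C_in − Q C − k V C.
This is linear with rate a = Q/V + k = 0.067191 s⁻¹.
C_ss = Q C_in/(Q + kV) = 0.86850 mol/L; C(t) = C_ss + (C₀ − C_ss) e^(−a t).
C(31.3) = 0.86850 + (2.8415)·e^(−0.067191·31.3) = 0.86850 + (2.8415)·0.12208 = 1.2154 mol/L.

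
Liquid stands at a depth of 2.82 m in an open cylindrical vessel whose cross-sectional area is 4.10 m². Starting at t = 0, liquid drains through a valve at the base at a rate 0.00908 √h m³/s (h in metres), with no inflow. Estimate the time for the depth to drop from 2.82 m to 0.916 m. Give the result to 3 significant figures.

652 s

A dh/dt = −Q_out = −0.00908 √h.
Separate and integrate: 2(√h − √h₀) = −(0.00908/A) t.
t = 2A(√h₀ − √h)/0.00908 = 2·4.10·(√2.82 − √0.916)/0.00908
  = 8.2000 × (1.6793 − 0.95708) / 0.00908 = 652.21 s.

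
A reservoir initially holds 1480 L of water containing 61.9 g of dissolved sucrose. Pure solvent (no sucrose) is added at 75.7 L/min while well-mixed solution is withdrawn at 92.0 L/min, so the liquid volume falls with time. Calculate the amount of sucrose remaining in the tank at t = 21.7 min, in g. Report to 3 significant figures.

13.3 g

Let m(t) be the amount of sucrose. Volume: V(t) = V₀ + (Q_in − Q_out) t = 1480 − 16.300 t; V(21.7) = 1126.3 L.
Solute balance: dm/dt = 0 − Q_out C = −Q_out m/V(t).
dm/m = −Q_out dt/(V₀ − 16.300 t); integrating gives ln(m/m₀) = −(Q_out/(Q_in−Q_out)) ln(V/V₀).
m = m₀ (V₀/V)^(Q_out/(Q_in−Q_out)) = 61.9 × (1480/1126.3)^(-5.6442) = 13.250 g.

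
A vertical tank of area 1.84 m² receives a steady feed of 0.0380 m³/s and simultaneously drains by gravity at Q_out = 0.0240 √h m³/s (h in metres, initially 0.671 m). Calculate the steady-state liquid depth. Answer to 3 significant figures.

2.51 m

A dh/dt = Q_in − 0.0240 √h. Steady state requires inflow = outflow:
Q_in = 0.0240 √h_ss ⇒ √h_ss = 0.0380/0.0240 = 1.5833.
h_ss = 1.5833² = 2.5069 m. (Since h₀ = 0.671 m < h_ss, the level will rise toward this value.)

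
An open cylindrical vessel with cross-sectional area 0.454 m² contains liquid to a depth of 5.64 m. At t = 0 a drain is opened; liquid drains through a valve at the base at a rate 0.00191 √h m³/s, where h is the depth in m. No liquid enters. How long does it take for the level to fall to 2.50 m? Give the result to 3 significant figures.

377 s

A dh/dt = −Q_out = −0.00191 √h.
This is separable: 2 d(√h)/dt = −0.00191/A, so √h = √h₀ − (0.00191/(2A)) t.
t = 2A(√h₀ − √h)/0.00191 = 2·0.454·(√5.64 − √2.50)/0.00191
  = 0.90800 × (2.3749 − 1.5811) / 0.00191 = 377.33 s.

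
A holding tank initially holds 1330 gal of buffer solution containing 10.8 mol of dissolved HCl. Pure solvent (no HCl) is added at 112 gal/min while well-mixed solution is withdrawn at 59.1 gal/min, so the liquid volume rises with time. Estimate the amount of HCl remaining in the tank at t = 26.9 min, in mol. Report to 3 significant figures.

Total volume: dV/dt = Q_in − Q_out = 52.900 gal/min, so V(t) = 1330 + 52.900 t and V(26.9) = 2753.0 gal.
Species balance (pure solvent in): dm/dt = −Q_out · m/V(t).
dm/m = −Q_out dt/(V₀ + 52.900 t); integrating gives ln(m/m₀) = −(Q_out/(Q_in−Q_out)) ln(V/V₀).
m = m₀ (V₀/V)^(Q_out/(Q_in−Q_out)) = 10.8 × (1330/2753.0)^(1.1172) = 4.7911 mol.

4.79 mol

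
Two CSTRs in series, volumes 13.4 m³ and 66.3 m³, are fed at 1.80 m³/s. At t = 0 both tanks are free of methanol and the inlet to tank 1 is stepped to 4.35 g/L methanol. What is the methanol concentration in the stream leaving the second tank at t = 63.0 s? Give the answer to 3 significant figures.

3.36 g/L

Species balance on tank i: dCᵢ/dt = (Cᵢ₋₁ − Cᵢ)/τᵢ with τᵢ = Vᵢ/Q.
τ₁ = 13.4/1.80 = 7.4444 s; τ₂ = 66.3/1.80 = 36.833 s.
Solving the cascade with C₁(0)=C₂(0)=0 gives C₂(t) = C_in[1 − (τ₁ e^(−t/τ₁) − τ₂ e^(−t/τ₂))/(τ₁ − τ₂)].
At t = 63.0: e^(−t/τ₁) = 0.00021120, e^(−t/τ₂) = 0.18079.
C₂ = 4.35·[1 − (7.4444·0.00021120 − 36.833·0.18079)/(-29.389)] = 4.35·0.77347 = 3.3646 g/L.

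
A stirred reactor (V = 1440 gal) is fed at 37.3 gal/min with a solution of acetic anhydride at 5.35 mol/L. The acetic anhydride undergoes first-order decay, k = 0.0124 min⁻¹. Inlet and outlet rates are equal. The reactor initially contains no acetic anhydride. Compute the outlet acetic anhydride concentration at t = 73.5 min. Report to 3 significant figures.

3.40 mol/L

Species balance: V dC/dt = Q C_in − Q C − k V C.
dC/dt = (Q/V) C_in − (Q/V + k) C; effective rate a = Q/V + k = 0.025903 + 0.0124 = 0.038303 min⁻¹.
C_ss = Q C_in/(Q + kV) = 3.6180 mol/L; C(t) = C_ss + (C₀ − C_ss) e^(−a t).
C(73.5) = 3.6180 + (-3.6180)·e^(−0.038303·73.5) = 3.6180 + (-3.6180)·0.059889 = 3.4013 mol/L.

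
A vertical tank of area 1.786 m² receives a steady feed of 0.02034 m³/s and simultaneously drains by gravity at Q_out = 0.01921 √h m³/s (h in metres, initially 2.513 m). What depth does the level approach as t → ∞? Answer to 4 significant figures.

1.121 m

Mass balance (ρ constant): A dh/dt = Q_in − 0.01921 √h. At steady state dh/dt = 0:
Q_in = 0.01921 √h_ss ⇒ √h_ss = 0.02034/0.01921 = 1.05882.
h_ss = 1.05882² = 1.12111 m. (Since h₀ = 2.513 m > h_ss, the level will fall toward this value.)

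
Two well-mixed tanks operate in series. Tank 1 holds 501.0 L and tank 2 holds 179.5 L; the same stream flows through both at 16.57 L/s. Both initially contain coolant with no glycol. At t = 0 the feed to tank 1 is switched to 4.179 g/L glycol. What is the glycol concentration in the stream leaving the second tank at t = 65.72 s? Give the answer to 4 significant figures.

3.444 g/L

Each tank obeys Vᵢ dCᵢ/dt = Q(Cᵢ₋₁ − Cᵢ), so τᵢ = Vᵢ/Q.
τ₁ = 501.0/16.57 = 30.2354 s; τ₂ = 179.5/16.57 = 10.8328 s.
Tank 1: C₁ = C_in(1 − e^(−t/τ₁)). Tank 2 (τ₁ ≠ τ₂): C₂ = C_in[1 − (τ₁ e^(−t/τ₁) − τ₂ e^(−t/τ₂))/(τ₁ − τ₂)].
At t = 65.72: e^(−t/τ₁) = 0.113766, e^(−t/τ₂) = 0.00231871.
C₂ = 4.179·[1 − (30.2354·0.113766 − 10.8328·0.00231871)/(19.4025)] = 4.179·0.824011 = 3.44354 g/L.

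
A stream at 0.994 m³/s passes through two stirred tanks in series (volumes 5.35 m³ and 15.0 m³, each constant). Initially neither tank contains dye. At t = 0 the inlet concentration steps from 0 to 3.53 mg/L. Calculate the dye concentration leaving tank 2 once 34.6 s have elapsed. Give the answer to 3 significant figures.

2.98 mg/L

Time constants: τᵢ = Vᵢ/Q for each well-mixed tank.
τ₁ = 5.35/0.994 = 5.3823 s; τ₂ = 15.0/0.994 = 15.091 s.
Solving the cascade with C₁(0)=C₂(0)=0 gives C₂(t) = C_in[1 − (τ₁ e^(−t/τ₁) − τ₂ e^(−t/τ₂))/(τ₁ − τ₂)].
At t = 34.6: e^(−t/τ₁) = 0.0016149, e^(−t/τ₂) = 0.10098.
C₂ = 3.53·[1 − (5.3823·0.0016149 − 15.091·0.10098)/(-9.7082)] = 3.53·0.84393 = 2.9791 mg/L.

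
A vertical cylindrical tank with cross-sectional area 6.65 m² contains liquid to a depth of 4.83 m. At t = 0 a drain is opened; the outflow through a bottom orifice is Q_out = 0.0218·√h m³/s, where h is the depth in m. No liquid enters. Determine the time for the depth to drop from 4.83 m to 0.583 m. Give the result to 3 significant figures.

875 s

Accumulation of liquid (constant cross-section A): A dh/dt = −0.0218 √h.
This is separable: 2 d(√h)/dt = −0.0218/A, so √h = √h₀ − (0.0218/(2A)) t.
t = 2A(√h₀ − √h)/0.0218 = 2·6.65·(√4.83 − √0.583)/0.0218
  = 13.300 × (2.1977 − 0.76354) / 0.0218 = 874.98 s.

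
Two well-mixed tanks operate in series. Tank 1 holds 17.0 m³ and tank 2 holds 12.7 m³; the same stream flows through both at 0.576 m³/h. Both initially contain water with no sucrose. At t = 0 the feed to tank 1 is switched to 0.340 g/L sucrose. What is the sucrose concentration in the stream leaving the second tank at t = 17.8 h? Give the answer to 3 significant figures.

Each tank obeys Vᵢ dCᵢ/dt = Q(Cᵢ₋₁ − Cᵢ), so τᵢ = Vᵢ/Q.
τ₁ = 17.0/0.576 = 29.514 h; τ₂ = 12.7/0.576 = 22.049 h.
Solving the cascade with C₁(0)=C₂(0)=0 gives C₂(t) = C_in[1 − (τ₁ e^(−t/τ₁) − τ₂ e^(−t/τ₂))/(τ₁ − τ₂)].
At t = 17.8: e^(−t/τ₁) = 0.54711, e^(−t/τ₂) = 0.44606.
C₂ = 0.340·[1 − (29.514·0.54711 − 22.049·0.44606)/(7.4653)] = 0.340·0.15443 = 0.052508 g/L.

0.0525 g/L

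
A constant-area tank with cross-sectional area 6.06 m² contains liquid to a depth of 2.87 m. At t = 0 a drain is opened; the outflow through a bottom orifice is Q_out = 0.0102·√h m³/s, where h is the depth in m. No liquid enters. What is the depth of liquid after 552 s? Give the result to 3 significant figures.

With no inflow, A dh/dt = −0.0102 √h.
This is separable: 2 d(√h)/dt = −0.0102/A, so √h = √h₀ − (0.0102/(2A)) t.
√h = √2.87 − 0.0102·552/(2·6.06) = 1.6941 − 0.46455 = 1.2296.
h = 1.2296² = 1.5118 m.

1.51 m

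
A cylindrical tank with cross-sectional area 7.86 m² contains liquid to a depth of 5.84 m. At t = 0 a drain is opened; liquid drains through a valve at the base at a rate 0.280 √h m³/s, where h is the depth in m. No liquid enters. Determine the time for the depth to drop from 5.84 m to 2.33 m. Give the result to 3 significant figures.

50.0 s

Mass balance (ρ constant): A dh/dt = −0.280 √h.
This is separable: 2 d(√h)/dt = −0.280/A, so √h = √h₀ − (0.280/(2A)) t.
t = 2A(√h₀ − √h)/0.280 = 2·7.86·(√5.84 − √2.33)/0.280
  = 15.720 × (2.4166 − 1.5264) / 0.280 = 49.977 s.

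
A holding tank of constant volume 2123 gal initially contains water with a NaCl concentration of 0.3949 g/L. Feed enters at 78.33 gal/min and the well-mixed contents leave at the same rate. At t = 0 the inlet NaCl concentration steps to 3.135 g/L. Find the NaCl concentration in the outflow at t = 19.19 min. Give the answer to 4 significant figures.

1.785 g/L

Accumulation = in − out for the solute gives V dC/dt = Q(C_in − C).
Time constant τ = V/Q = 2123/78.33 = 27.1033 min.
Solution: C(t) = C_in + (C₀ − C_in) e^(−t/τ).
C(19.19) = 3.135 + (0.3949 − 3.135)·e^(−19.19/27.1033) = 3.135 + (-2.74010)·0.492613 = 1.78519 g/L.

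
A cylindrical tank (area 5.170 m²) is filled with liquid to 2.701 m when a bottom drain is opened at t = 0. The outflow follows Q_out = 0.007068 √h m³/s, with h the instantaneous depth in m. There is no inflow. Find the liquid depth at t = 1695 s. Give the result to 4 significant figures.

0.2351 m

A dh/dt = −Q_out = −0.007068 √h.
∫ h^(−1/2) dh = −(0.007068/A) ∫ dt, giving 2√h = 2√h₀ − (0.007068/A) t.
√h = √2.701 − 0.007068·1695/(2·5.170) = 1.64347 − 1.15863 = 0.484839.
h = 0.484839² = 0.235069 m.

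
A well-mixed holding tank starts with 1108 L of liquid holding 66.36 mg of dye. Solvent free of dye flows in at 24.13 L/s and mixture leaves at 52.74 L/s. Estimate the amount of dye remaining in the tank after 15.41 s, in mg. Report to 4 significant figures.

26.05 mg

Total volume: dV/dt = Q_in − Q_out = -28.6100 L/s, so V(t) = 1108 − 28.6100 t and V(15.41) = 667.120 L.
Solute balance: dm/dt = 0 − Q_out C = −Q_out m/V(t).
dm/m = −Q_out dt/(V₀ − 28.6100 t); integrating gives ln(m/m₀) = −(Q_out/(Q_in−Q_out)) ln(V/V₀).
m = m₀ (V₀/V)^(Q_out/(Q_in−Q_out)) = 66.36 × (1108/667.120)^(-1.84341) = 26.0457 mg.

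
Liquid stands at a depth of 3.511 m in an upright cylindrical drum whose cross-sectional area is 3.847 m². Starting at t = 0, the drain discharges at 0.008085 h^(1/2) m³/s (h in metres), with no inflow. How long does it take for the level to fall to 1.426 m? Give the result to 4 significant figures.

646.7 s

Volume balance on the tank: A dh/dt = −0.008085 √h.
∫ h^(−1/2) dh = −(0.008085/A) ∫ dt, giving 2√h = 2√h₀ − (0.008085/A) t.
t = 2A(√h₀ − √h)/0.008085 = 2·3.847·(√3.511 − √1.426)/0.008085
  = 7.69400 × (1.87377 − 1.19415) / 0.008085 = 646.747 s.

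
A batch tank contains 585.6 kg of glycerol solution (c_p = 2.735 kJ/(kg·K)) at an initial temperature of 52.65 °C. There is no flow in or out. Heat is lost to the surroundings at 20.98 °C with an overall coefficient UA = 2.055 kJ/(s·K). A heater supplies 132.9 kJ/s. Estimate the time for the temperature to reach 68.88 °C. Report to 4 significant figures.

527.5 s

Heat balance on the well-mixed liquid: M c_p dT/dt = −UA(T − T_amb) + Q̇.
τ = M c_p/UA = 779.375 s; T_ss = T_amb + Q̇/UA = 20.98 + 132.9/2.055 = 85.6515 °C.
T(t) = T_ss + (T₀ − T_ss)e^(−t/τ); set T = 68.88:
t = −τ ln[(T − T_ss)/(T₀ − T_ss)] = −779.375 · ln(0.508205) = 527.536 s.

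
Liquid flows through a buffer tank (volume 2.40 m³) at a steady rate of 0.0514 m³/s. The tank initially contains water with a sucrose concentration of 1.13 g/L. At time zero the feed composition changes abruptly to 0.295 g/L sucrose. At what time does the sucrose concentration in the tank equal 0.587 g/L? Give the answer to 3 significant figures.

49.1 s

Transient balance on the dissolved component: V dC/dt = Q(C_in − C), so τ = V/Q = 46.693 s.
C(t) = C_in + (C₀ − C_in) e^(−t/τ). Set C = 0.587 and solve for t:
e^(−t/τ) = (C − C_in)/(C₀ − C_in) = (0.587 − 0.295)/(1.13 − 0.295) = 0.34970
t = −τ ln(…) = 46.693 × 1.0507 = 49.059 s.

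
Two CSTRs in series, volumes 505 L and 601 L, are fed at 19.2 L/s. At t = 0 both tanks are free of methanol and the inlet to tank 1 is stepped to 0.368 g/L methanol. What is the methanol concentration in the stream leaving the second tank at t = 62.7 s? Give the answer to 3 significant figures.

Each tank obeys Vᵢ dCᵢ/dt = Q(Cᵢ₋₁ − Cᵢ), so τᵢ = Vᵢ/Q.
τ₁ = 505/19.2 = 26.302 s; τ₂ = 601/19.2 = 31.302 s.
Solving the cascade with C₁(0)=C₂(0)=0 gives C₂(t) = C_in[1 − (τ₁ e^(−t/τ₁) − τ₂ e^(−t/τ₂))/(τ₁ − τ₂)].
At t = 62.7: e^(−t/τ₁) = 0.092196, e^(−t/τ₂) = 0.13492.
C₂ = 0.368·[1 − (26.302·0.092196 − 31.302·0.13492)/(-5.0000)] = 0.368·0.64032 = 0.23564 g/L.

0.236 g/L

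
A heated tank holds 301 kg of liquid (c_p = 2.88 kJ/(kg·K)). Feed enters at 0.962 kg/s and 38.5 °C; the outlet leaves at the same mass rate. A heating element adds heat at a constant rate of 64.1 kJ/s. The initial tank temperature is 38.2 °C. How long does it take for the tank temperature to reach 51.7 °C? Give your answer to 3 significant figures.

268 s

M c_p dT/dt = ṁ c_p (T_in − T) + Q̇.
τ = M/ṁ = 312.89 s; T_ss = T_in + Q̇/(ṁ c_p) = 61.636 °C.
T(t) = T_ss + (T₀ − T_ss) e^(−t/τ). Set T = 51.7:
e^(−t/τ) = (51.7 − 61.636)/(38.2 − 61.636) = 0.42397
t = −312.89 · ln(0.42397) = 268.49 s.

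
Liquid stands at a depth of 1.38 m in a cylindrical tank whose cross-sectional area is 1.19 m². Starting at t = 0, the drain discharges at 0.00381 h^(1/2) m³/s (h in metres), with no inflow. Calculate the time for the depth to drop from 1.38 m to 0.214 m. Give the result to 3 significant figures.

445 s

Unsteady balance on liquid volume: A dh/dt = −0.00381 √h.
Separate and integrate: 2(√h − √h₀) = −(0.00381/A) t.
t = 2A(√h₀ − √h)/0.00381 = 2·1.19·(√1.38 − √0.214)/0.00381
  = 2.3800 × (1.1747 − 0.46260) / 0.00381 = 444.85 s.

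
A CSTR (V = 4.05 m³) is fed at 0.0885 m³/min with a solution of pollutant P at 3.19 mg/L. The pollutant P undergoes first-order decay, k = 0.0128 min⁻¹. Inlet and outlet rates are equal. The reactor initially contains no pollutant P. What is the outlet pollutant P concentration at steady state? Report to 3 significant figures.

V dC/dt = Q(C_in − C) − k V C.
At steady state: 0 = Q C_in − (Q + kV) C_ss, so C_ss = Q C_in/(Q + kV).
C_ss = 0.0885·3.19/(0.0885 + 0.0128·4.05) = 0.28231/0.14034 = 2.0117 mg/L.

2.01 mg/L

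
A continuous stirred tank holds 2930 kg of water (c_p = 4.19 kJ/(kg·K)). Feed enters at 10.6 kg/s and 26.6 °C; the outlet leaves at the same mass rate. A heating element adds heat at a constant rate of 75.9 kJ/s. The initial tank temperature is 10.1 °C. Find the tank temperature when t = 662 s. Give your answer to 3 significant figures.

Heat balance on the well-mixed liquid: M c_p dT/dt = ṁ c_p (T_in − T) + 75.9.
Rearrange: dT/dt = (T_ss − T)/τ with τ = M/ṁ = 276.42 s and T_ss = T_in + Q̇/(ṁ c_p) = 28.309 °C.
T approaches T_ss exponentially: T(t) = T_ss + (T₀ − T_ss) e^(−t/τ).
T(662) = 28.309 + (-18.209)·e^(−662/276.42) = 28.309 + (-18.209)·0.091177 = 26.649 °C.

26.6 °C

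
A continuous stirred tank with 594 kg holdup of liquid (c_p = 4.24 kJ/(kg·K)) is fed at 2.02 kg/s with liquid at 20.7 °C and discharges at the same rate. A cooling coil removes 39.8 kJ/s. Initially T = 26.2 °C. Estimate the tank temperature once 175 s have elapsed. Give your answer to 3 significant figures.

21.6 °C

M c_p dT/dt = ṁ c_p (T_in − T) − Q̇.
τ = M/ṁ = 294.06 s; T_ss = T_in − Q̇/(ṁ c_p) = 20.7 − 39.8/(2.02·4.24) = 16.053 °C.
Solution: T(t) = T_ss + (T₀ − T_ss) e^(−t/τ).
T(175) = 16.053 + (10.147)·e^(−175/294.06) = 16.053 + (10.147)·0.55150 = 21.649 °C.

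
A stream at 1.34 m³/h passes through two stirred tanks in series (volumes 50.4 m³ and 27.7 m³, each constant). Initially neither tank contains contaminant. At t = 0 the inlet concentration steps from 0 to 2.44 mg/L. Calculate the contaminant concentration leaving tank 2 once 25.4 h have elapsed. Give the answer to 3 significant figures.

0.554 mg/L

Species balance on tank i: dCᵢ/dt = (Cᵢ₋₁ − Cᵢ)/τᵢ with τᵢ = Vᵢ/Q.
τ₁ = 50.4/1.34 = 37.612 h; τ₂ = 27.7/1.34 = 20.672 h.
Solving the cascade with C₁(0)=C₂(0)=0 gives C₂(t) = C_in[1 − (τ₁ e^(−t/τ₁) − τ₂ e^(−t/τ₂))/(τ₁ − τ₂)].
At t = 25.4: e^(−t/τ₁) = 0.50899, e^(−t/τ₂) = 0.29266.
C₂ = 2.44·[1 − (37.612·0.50899 − 20.672·0.29266)/(16.940)] = 2.44·0.22702 = 0.55393 mg/L.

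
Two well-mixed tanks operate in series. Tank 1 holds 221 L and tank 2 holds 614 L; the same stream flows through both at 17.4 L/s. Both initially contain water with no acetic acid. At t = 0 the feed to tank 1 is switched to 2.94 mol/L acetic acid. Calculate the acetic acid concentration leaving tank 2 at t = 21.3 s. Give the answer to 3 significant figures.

0.737 mol/L

Each tank obeys Vᵢ dCᵢ/dt = Q(Cᵢ₋₁ − Cᵢ), so τᵢ = Vᵢ/Q.
τ₁ = 221/17.4 = 12.701 s; τ₂ = 614/17.4 = 35.287 s.
Tank 1: C₁ = C_in(1 − e^(−t/τ₁)). Tank 2 (τ₁ ≠ τ₂): C₂ = C_in[1 − (τ₁ e^(−t/τ₁) − τ₂ e^(−t/τ₂))/(τ₁ − τ₂)].
At t = 21.3: e^(−t/τ₁) = 0.18693, e^(−t/τ₂) = 0.54683.
C₂ = 2.94·[1 − (12.701·0.18693 − 35.287·0.54683)/(-22.586)] = 2.94·0.25078 = 0.73730 mol/L.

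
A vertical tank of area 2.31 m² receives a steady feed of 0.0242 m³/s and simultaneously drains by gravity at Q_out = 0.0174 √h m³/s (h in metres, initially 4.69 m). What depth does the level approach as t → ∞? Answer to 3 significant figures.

A dh/dt = Q_in − 0.0174 √h. Steady state requires inflow = outflow:
Q_in = 0.0174 √h_ss ⇒ √h_ss = 0.0242/0.0174 = 1.3908.
h_ss = 1.3908² = 1.9343 m. (Since h₀ = 4.69 m > h_ss, the level will fall toward this value.)

1.93 m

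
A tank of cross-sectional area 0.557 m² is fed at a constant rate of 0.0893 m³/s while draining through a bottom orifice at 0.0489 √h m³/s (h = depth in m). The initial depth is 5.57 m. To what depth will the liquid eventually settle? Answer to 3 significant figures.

Mass balance (ρ constant): A dh/dt = Q_in − 0.0489 √h. At steady state dh/dt = 0:
Q_in = 0.0489 √h_ss ⇒ √h_ss = 0.0893/0.0489 = 1.8262.
h_ss = 1.8262² = 3.3349 m. (Since h₀ = 5.57 m > h_ss, the level will fall toward this value.)

3.33 m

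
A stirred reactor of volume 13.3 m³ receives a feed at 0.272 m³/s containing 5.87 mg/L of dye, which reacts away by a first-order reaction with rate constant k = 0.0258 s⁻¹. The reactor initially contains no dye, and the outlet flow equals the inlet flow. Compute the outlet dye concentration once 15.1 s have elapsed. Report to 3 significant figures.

1.30 mg/L

Accumulation = in − out − consumed: V dC/dt = Q C_in − Q C − k V C.
This is linear with rate a = Q/V + k = 0.046251 s⁻¹.
C_ss = Q C_in/(Q + kV) = 2.5956 mg/L; C(t) = C_ss + (C₀ − C_ss) e^(−a t).
C(15.1) = 2.5956 + (-2.5956)·e^(−0.046251·15.1) = 2.5956 + (-2.5956)·0.49738 = 1.3046 mg/L.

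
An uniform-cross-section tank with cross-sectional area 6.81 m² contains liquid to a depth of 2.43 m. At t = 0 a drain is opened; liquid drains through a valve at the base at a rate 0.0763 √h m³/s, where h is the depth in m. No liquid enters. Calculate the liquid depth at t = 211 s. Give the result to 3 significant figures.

Unsteady balance on liquid volume: A dh/dt = −0.0763 √h.
Separate and integrate: 2(√h − √h₀) = −(0.0763/A) t.
√h = √2.43 − 0.0763·211/(2·6.81) = 1.5588 − 1.1820 = 0.37681.
h = 0.37681² = 0.14199 m.

0.142 m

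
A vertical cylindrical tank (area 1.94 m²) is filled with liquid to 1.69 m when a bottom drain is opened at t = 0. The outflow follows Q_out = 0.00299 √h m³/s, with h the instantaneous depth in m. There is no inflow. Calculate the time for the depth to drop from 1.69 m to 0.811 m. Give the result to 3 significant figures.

With no inflow, A dh/dt = −0.00299 √h.
∫ h^(−1/2) dh = −(0.00299/A) ∫ dt, giving 2√h = 2√h₀ − (0.00299/A) t.
t = 2A(√h₀ − √h)/0.00299 = 2·1.94·(√1.69 − √0.811)/0.00299
  = 3.8800 × (1.3000 − 0.90056) / 0.00299 = 518.34 s.

518 s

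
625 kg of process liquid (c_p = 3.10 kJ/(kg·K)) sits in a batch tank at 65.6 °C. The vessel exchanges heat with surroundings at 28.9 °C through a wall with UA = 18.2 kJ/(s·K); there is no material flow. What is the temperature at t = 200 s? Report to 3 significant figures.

M c_p dT/dt = −UA(T − T_amb).
dT/dt = (T_ss − T)/τ with T_ss = T_amb = 28.900 °C, τ = M c_p/UA = 625·3.10/18.2 = 106.46 s.
This is linear first-order; T(t) = T_ss + (T₀ − T_ss) e^(−t/τ).
T(200) = 28.900 + (36.700)·0.15279 = 34.507 °C.

34.5 °C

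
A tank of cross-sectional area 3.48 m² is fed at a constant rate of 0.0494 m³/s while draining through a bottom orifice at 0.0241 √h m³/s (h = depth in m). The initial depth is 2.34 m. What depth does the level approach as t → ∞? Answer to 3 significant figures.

Accumulation of liquid (constant cross-section A): A dh/dt = Q_in − 0.0241 √h. At steady state dh/dt = 0:
Q_in = 0.0241 √h_ss ⇒ √h_ss = 0.0494/0.0241 = 2.0498.
h_ss = 2.0498² = 4.2016 m. (Since h₀ = 2.34 m < h_ss, the level will rise toward this value.)

4.20 m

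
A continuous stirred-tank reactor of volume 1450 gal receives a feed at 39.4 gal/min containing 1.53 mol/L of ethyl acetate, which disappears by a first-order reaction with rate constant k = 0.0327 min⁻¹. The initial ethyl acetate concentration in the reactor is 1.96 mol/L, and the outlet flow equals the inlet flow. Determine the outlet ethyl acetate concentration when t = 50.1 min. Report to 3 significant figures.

Species balance: V dC/dt = Q C_in − Q C − k V C.
This is linear with rate a = Q/V + k = 0.059872 min⁻¹.
C_ss = Q C_in/(Q + kV) = 0.69437 mol/L; C(t) = C_ss + (C₀ − C_ss) e^(−a t).
C(50.1) = 0.69437 + (1.2656)·e^(−0.059872·50.1) = 0.69437 + (1.2656)·0.049807 = 0.75741 mol/L.

0.757 mol/L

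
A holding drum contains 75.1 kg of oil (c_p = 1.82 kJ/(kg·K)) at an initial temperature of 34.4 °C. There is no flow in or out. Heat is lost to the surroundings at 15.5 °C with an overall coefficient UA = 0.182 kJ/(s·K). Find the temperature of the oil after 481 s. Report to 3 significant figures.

M c_p dT/dt = −UA(T − T_amb).
dT/dt = (T_ss − T)/τ with T_ss = T_amb = 15.500 °C, τ = M c_p/UA = 75.1·1.82/0.182 = 751.00 s.
Integrating: T(t) = T_ss + (T₀ − T_ss) e^(−t/τ).
T(481) = 15.500 + (18.900)·0.52704 = 25.461 °C.

25.5 °C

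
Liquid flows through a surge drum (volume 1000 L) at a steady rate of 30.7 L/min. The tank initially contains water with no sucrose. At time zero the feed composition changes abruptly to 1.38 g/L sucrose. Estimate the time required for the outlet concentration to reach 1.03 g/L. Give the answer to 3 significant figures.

44.7 min

Unsteady species balance (constant V, well mixed): V dC/dt = Q(C_in − C), so τ = V/Q = 32.573 min.
C(t) = C_in + (C₀ − C_in) e^(−t/τ). Set C = 1.03 and solve for t:
e^(−t/τ) = (C − C_in)/(C₀ − C_in) = (1.03 − 1.38)/(0 − 1.38) = 0.25362
t = −τ ln(…) = 32.573 × 1.3719 = 44.687 min.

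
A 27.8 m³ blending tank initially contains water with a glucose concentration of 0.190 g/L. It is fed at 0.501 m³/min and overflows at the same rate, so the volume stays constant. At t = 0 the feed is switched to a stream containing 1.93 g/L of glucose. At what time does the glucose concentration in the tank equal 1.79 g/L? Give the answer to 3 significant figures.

Species balance: V dC/dt = Q(C_in − C) ⇒ τ = V/Q = 55.489 min.
C(t) = C_in + (C₀ − C_in) e^(−t/τ). Set C = 1.79 and solve for t:
e^(−t/τ) = (C − C_in)/(C₀ − C_in) = (1.79 − 1.93)/(0.190 − 1.93) = 0.080460
t = −τ ln(…) = 55.489 × 2.5200 = 139.83 min.

140 min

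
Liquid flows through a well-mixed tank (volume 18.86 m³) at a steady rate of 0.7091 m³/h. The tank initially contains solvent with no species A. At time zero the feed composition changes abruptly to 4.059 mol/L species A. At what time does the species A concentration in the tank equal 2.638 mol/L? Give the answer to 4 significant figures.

27.92 h

Transient balance on the dissolved component: V dC/dt = Q(C_in − C), so τ = V/Q = 26.5971 h.
C(t) = C_in + (C₀ − C_in) e^(−t/τ). Set C = 2.638 and solve for t:
e^(−t/τ) = (C − C_in)/(C₀ − C_in) = (2.638 − 4.059)/(0 − 4.059) = 0.350086
t = −τ ln(…) = 26.5971 × 1.04958 = 27.9157 h.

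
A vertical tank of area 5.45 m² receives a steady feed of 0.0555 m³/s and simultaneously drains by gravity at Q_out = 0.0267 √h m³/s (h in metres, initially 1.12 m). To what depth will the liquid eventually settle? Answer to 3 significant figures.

4.32 m

A dh/dt = Q_in − 0.0267 √h. Steady state requires inflow = outflow:
Q_in = 0.0267 √h_ss ⇒ √h_ss = 0.0555/0.0267 = 2.0787.
h_ss = 2.0787² = 4.3208 m. (Since h₀ = 1.12 m < h_ss, the level will rise toward this value.)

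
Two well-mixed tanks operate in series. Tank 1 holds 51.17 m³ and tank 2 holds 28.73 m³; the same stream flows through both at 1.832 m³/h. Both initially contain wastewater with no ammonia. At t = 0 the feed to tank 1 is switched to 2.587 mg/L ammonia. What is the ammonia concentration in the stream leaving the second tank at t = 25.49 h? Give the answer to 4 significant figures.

0.8706 mg/L

Species balance on tank i: dCᵢ/dt = (Cᵢ₋₁ − Cᵢ)/τᵢ with τᵢ = Vᵢ/Q.
τ₁ = 51.17/1.832 = 27.9312 h; τ₂ = 28.73/1.832 = 15.6823 h.
Tank 1: C₁ = C_in(1 − e^(−t/τ₁)). Tank 2 (τ₁ ≠ τ₂): C₂ = C_in[1 − (τ₁ e^(−t/τ₁) − τ₂ e^(−t/τ₂))/(τ₁ − τ₂)].
At t = 25.49: e^(−t/τ₁) = 0.401480, e^(−t/τ₂) = 0.196833.
C₂ = 2.587·[1 − (27.9312·0.401480 − 15.6823·0.196833)/(12.2489)] = 2.587·0.336511 = 0.870555 mg/L.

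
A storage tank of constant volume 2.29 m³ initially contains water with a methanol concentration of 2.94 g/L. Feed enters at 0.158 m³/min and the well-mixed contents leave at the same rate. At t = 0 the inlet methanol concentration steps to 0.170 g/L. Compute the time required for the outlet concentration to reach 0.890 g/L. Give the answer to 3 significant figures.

19.5 min

Species balance: V dC/dt = Q(C_in − C) ⇒ τ = V/Q = 14.494 min.
C(t) = C_in + (C₀ − C_in) e^(−t/τ). Set C = 0.890 and solve for t:
e^(−t/τ) = (C − C_in)/(C₀ − C_in) = (0.890 − 0.170)/(2.94 − 0.170) = 0.25993
t = −τ ln(…) = 14.494 × 1.3474 = 19.528 min.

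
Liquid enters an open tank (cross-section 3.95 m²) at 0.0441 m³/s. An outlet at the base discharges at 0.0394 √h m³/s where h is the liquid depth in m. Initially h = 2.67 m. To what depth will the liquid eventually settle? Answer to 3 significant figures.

1.25 m

Mass balance (ρ constant): A dh/dt = Q_in − 0.0394 √h. At steady state dh/dt = 0:
Q_in = 0.0394 √h_ss ⇒ √h_ss = 0.0441/0.0394 = 1.1193.
h_ss = 1.1193² = 1.2528 m. (Since h₀ = 2.67 m > h_ss, the level will fall toward this value.)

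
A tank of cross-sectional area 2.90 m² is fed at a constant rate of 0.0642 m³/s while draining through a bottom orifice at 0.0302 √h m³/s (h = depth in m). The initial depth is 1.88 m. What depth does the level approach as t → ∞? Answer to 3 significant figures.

Accumulation of liquid (constant cross-section A): A dh/dt = Q_in − 0.0302 √h. At steady state dh/dt = 0:
Q_in = 0.0302 √h_ss ⇒ √h_ss = 0.0642/0.0302 = 2.1258.
h_ss = 2.1258² = 4.5191 m. (Since h₀ = 1.88 m < h_ss, the level will rise toward this value.)

4.52 m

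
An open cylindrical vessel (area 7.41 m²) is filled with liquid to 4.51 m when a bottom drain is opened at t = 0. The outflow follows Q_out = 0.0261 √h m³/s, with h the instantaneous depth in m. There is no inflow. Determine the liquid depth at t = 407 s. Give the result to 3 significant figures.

1.98 m

With no inflow, A dh/dt = −0.0261 √h.
This is separable: 2 d(√h)/dt = −0.0261/A, so √h = √h₀ − (0.0261/(2A)) t.
√h = √4.51 − 0.0261·407/(2·7.41) = 2.1237 − 0.71678 = 1.4069.
h = 1.4069² = 1.9794 m.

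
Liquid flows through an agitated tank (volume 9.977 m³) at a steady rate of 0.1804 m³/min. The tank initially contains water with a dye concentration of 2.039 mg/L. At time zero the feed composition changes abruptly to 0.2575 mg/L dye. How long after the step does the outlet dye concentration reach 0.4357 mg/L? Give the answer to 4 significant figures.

127.3 min

Mass balance on the solute (V constant): V dC/dt = Q(C_in − C), so τ = V/Q = 55.3049 min.
C(t) = C_in + (C₀ − C_in) e^(−t/τ). Set C = 0.4357 and solve for t:
e^(−t/τ) = (C − C_in)/(C₀ − C_in) = (0.4357 − 0.2575)/(2.039 − 0.2575) = 0.100028
t = −τ ln(…) = 55.3049 × 2.30230 = 127.329 min.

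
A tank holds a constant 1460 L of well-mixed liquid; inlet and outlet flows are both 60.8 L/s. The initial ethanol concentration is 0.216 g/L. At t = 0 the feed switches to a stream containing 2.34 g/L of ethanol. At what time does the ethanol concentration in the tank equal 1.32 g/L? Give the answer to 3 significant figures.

17.6 s

Transient balance on the dissolved component: V dC/dt = Q(C_in − C), so τ = V/Q = 24.013 s.
C(t) = C_in + (C₀ − C_in) e^(−t/τ). Set C = 1.32 and solve for t:
e^(−t/τ) = (C − C_in)/(C₀ − C_in) = (1.32 − 2.34)/(0.216 − 2.34) = 0.48023
t = −τ ln(…) = 24.013 × 0.73350 = 17.614 s.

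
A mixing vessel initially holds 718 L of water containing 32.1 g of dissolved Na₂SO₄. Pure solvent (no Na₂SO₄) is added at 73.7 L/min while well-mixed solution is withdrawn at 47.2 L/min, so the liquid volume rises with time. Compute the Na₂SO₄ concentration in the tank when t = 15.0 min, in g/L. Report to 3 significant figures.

0.0131 g/L

Total volume: dV/dt = Q_in − Q_out = 26.500 L/min, so V(t) = 718 + 26.500 t and V(15.0) = 1115.5 L.
Solute balance: dm/dt = 0 − Q_out C = −Q_out m/V(t).
dm/m = −Q_out dt/(V₀ + 26.500 t); integrating gives ln(m/m₀) = −(Q_out/(Q_in−Q_out)) ln(V/V₀).
m = m₀ (V₀/V)^(Q_out/(Q_in−Q_out)) = 32.1 × (718/1115.5)^(1.7811) = 14.645 g.
C = m/V = 14.645/1115.5 = 0.013129 g/L.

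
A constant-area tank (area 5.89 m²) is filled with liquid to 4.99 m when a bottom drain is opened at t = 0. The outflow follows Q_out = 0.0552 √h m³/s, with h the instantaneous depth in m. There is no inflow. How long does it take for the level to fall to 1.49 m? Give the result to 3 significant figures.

With no inflow, A dh/dt = −0.0552 √h.
This is separable: 2 d(√h)/dt = −0.0552/A, so √h = √h₀ − (0.0552/(2A)) t.
t = 2A(√h₀ − √h)/0.0552 = 2·5.89·(√4.99 − √1.49)/0.0552
  = 11.780 × (2.2338 − 1.2207) / 0.0552 = 216.22 s.

216 s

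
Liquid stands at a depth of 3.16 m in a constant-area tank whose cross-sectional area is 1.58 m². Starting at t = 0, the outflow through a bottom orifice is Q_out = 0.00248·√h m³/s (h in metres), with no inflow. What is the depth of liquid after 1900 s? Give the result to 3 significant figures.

0.0821 m

A dh/dt = −Q_out = −0.00248 √h.
∫ h^(−1/2) dh = −(0.00248/A) ∫ dt, giving 2√h = 2√h₀ − (0.00248/A) t.
√h = √3.16 − 0.00248·1900/(2·1.58) = 1.7776 − 1.4911 = 0.28650.
h = 0.28650² = 0.082082 m.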